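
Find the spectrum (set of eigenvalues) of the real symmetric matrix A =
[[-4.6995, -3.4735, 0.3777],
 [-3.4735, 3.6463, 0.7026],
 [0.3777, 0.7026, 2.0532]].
sigma(A) ≈ {-6, 2, 5}

A is real symmetric, so its spectrum consists of real eigenvalues. Expanding the characteristic polynomial of the displayed matrix gives
  det(λ I - A) = p(λ) = λ^3 + (-1)λ^2 + (-32)λ + (60).
Solving p(λ) = 0 yields eigenvalues ≈ -6, 2, 5. (A is shown rounded to 4 decimals, so these recover the underlying integer eigenvalues to within that precision.)
Verification: the trace of A = 1 equals the sum of eigenvalues 1, and det(A) ≈ -59.9993 matches the eigenvalue product -60.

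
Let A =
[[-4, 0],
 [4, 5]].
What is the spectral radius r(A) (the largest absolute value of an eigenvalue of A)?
r(A) = 5

The eigenvalues of A are the roots of its characteristic polynomial. With M = A (coefficients from the trace and determinant):
  p(λ) = det(λ I - M) = λ^2 - λ - 20.
For λ^2 - λ - 20 the discriminant is 81. It is a perfect square (9^2), so the roots are rational: λ = (1 ± 9)/2 = 5, -4.
Thus the eigenvalues (to 4 decimals) are 5 (modulus 5); -4 (modulus 4). The spectral radius is the largest modulus: r(A) = 5. (Cross-check: r(A) ≤ ||A||_2 ≈ 6.986; equality holds whenever A is normal, though it can also hold for some non-normal A.)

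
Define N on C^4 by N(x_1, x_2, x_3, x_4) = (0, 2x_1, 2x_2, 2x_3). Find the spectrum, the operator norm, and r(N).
sigma(N) = {0}; ||N|| = 2; r(N) = 0. (N is nilpotent with N^4 = 0.)

On C^4, N is a strictly lower-triangular matrix with 2 on the subdiagonal and zeros elsewhere, so its characteristic polynomial is lambda^4 and every eigenvalue is 0: sigma(N) = {0}. For the operator norm, N e_i = 2e_{i+1} for i = 1, ..., 3 and N e_4 = 0, so the singular values of N are 2 (with multiplicity 3) and 0; hence ||N|| = 2. The spectral radius r(N) = max|lambda| = 0. Note ||N|| > r(N) — characteristic of non-normal nilpotent operators. Indeed N^4 = 0.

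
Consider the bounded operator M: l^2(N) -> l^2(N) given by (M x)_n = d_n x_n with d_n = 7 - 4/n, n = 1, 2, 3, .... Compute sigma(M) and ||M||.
sigma(M) = {7 - 4/n : n ≥ 1} ∪ {7}; ||M|| = 7

A bounded diagonal operator on l^2 with diagonal entries d_n has spectrum equal to the closure of {d_n : n ≥ 1}: every d_n is an eigenvalue (with eigenvector e_n), so {d_n} ⊂ sigma(M); the spectrum is closed, so its closure is too; and for lambda not in the closure, (M - lambda I) has bounded inverse (the diagonal entries 1/(d_n - lambda) are bounded). For our sequence d_n = 7 - 4/n, n = 1, 2, 3, ...:
  - {d_n} = {7 - 4/n : n ≥ 1}; the only limit point is 7
  - closure = {7 - 4/n : n ≥ 1} ∪ {7}
For the norm: a diagonal operator has ||M|| = sup_n |d_n|. Here d_n = 7 - 4/n increases monotonically from d_1 = 3 toward 7, with all terms in [3, 7); so sup_n |d_n| = 7 (the supremum is the limit, not attained). So ||M|| = 7.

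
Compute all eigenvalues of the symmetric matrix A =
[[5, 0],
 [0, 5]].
sigma(A) ≈ {5} (5 with multiplicity 2)

A is real symmetric, so its spectrum consists of real eigenvalues. Expanding the characteristic polynomial of the displayed matrix gives
  det(λ I - A) = p(λ) = λ^2 + (-10)λ + (25).
Solving p(λ) = 0 yields eigenvalues ≈ 5, 5. (A is shown rounded to 4 decimals, so these recover the underlying integer eigenvalues to within that precision.)
Verification: the trace of A = 10 equals the sum of eigenvalues 10, and det(A) ≈ 25.0000 matches the eigenvalue product 25.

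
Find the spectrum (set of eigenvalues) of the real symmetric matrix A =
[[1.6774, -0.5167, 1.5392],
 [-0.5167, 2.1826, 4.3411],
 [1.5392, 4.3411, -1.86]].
sigma(A) ≈ {-5, 2, 5}

A is real symmetric, so its spectrum consists of real eigenvalues. Expanding the characteristic polynomial of the displayed matrix gives
  det(λ I - A) = p(λ) = λ^3 + (-2)λ^2 + (-25)λ + (50).
Solving p(λ) = 0 yields eigenvalues ≈ -5, 2, 5. (A is shown rounded to 4 decimals, so these recover the underlying integer eigenvalues to within that precision.)
Verification: the trace of A = 2 equals the sum of eigenvalues 2, and det(A) ≈ -49.9998 matches the eigenvalue product -50.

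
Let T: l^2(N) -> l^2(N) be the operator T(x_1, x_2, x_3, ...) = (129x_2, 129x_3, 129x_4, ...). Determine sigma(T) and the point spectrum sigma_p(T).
sigma(T) = closed disk {z in C : |z| ≤ 129}; sigma_p(T) = open disk {z in C : |z| < 129}

Note T = 129·V where V is the unit left shift (V x)_k = x_{k+1}; so sigma(T) = 129·sigma(V) and ||T|| = 129||V||. ||T x||^2 = 16641sum_{k≥2} |x_k|^2 ≤ 16641||x||^2, with equality on {x : x_1 = 0}, so ||T|| = 129. For any lambda with |lambda| < 129, set r = lambda/129 (|r| < 1); the vector x = (1, r, r^2, ...) is in l^2 and satisfies T x = 129(r, r^2, ...) = lambda x, so lambda is an eigenvalue. On the boundary |lambda| = 129 the geometric series diverges, so no l^2 eigenvector exists, but these lambda lie in the approximate point spectrum. Hence sigma(T) is the closed disk of radius 129 and sigma_p(T) is the open disk.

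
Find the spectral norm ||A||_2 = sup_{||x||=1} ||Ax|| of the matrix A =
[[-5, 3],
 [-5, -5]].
||A||_2 = sqrt((84 + sqrt(656))/2) ≈ 7.4031 (= sqrt(largest eigenvalue of A^T A))

||A||_2 = sigma_max(A) = sqrt(lambda_max(A^T A)). Form the symmetric matrix M = A^T A =
[[50, 10],
 [10, 34]].
Its characteristic polynomial (trace, determinant of M give the coefficients) is
  p(λ) = det(λ I - M) = λ^2 - 84λ + 1600.
For λ^2 - 84λ + 1600 the discriminant is 656. It is nonnegative but not a perfect square, so the roots are real and irrational: λ = (84 ± sqrt(656))/2 ≈ 54.8062, 29.1938.
So the eigenvalues of A^T A are ≈ 29.1938, 54.8062 (all ≥ 0, as they must be for A^T A). The largest is λ_max = (84 + sqrt(656))/2 ≈ 54.8062, hence ||A||_2 = sqrt(λ_max) = sqrt((84 + sqrt(656))/2) ≈ 7.4031.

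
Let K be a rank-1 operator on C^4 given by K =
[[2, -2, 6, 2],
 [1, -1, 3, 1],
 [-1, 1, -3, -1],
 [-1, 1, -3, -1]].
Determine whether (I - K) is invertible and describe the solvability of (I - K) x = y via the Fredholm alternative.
(I - K) is invertible (det(I - K) = 4 ≠ 0), so for every y in C^4 the equation (I - K) x = y has a unique solution.

K has rank 1, so it is an outer product K = u v^T: every row of K is a multiple of one row vector. Reading off the entries, u = (2, 1, -1, -1) and v = (1, -1, 3, 1) (row i of K equals u_i·v^T). A rank-one matrix u v^T satisfies K u = u (v·u) and kills the (3)-dimensional subspace v^⊥, so its characteristic polynomial is lambda^3 (lambda - v·u) with v·u = tr K = -3. Hence the eigenvalues of I - K are 1 (multiplicity 3) and 1 - (-3) = 4, so det(I - K) = 4. (Direct check: I - K =
[[-1, 2, -6, -2],
 [-1, 2, -3, -1],
 [1, -1, 4, 1],
 [1, -1, 3, 2]]
has determinant 4.) The finite-dimensional Fredholm alternative says: either (I - K) is invertible, or ker(I - K) ≠ {0} and then range(I - K) = ker((I - K)^*)^⊥, with dim ker(I - K) = dim ker((I - K)^*). Since det(I - K) ≠ 0, 1 is not an eigenvalue of K and ker(I - K) = {0}, so we are in the first case: for every y there is a unique x = (I - K)^(-1) y. Explicitly, by the Sherman–Morrison formula, (I - u v^T)^(-1) = I + u v^T/(1 - v·u), i.e. (I - K)^(-1) = I + K/(4).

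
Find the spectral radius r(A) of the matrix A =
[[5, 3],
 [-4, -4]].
r(A) = (1 + sqrt(33))/2 ≈ 3.3723

The eigenvalues of A are the roots of its characteristic polynomial. With M = A (coefficients from the trace and determinant):
  p(λ) = det(λ I - M) = λ^2 - λ - 8.
For λ^2 - λ - 8 the discriminant is 33. It is nonnegative but not a perfect square, so the roots are real and irrational: λ = (1 ± sqrt(33))/2 ≈ 3.3723, -2.3723.
Thus the eigenvalues (to 4 decimals) are 3.3723 (modulus 3.3723); -2.3723 (modulus 2.3723). The spectral radius is the largest modulus: r(A) = (1 + sqrt(33))/2 ≈ 3.3723. (Cross-check: r(A) ≤ ||A||_2 ≈ 8.0632; equality holds whenever A is normal, though it can also hold for some non-normal A.)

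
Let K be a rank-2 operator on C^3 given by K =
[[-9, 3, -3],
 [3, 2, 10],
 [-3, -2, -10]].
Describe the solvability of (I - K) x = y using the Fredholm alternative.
(I - K) is invertible (det(I - K) = 72 ≠ 0), so for every y in C^3 the equation (I - K) x = y has a unique solution.

K has rank 2 and factors as K = U V^T = u1 v1^T + u2 v2^T with u1 = (3, -1, 1), v1 = (-3, 1, -1), u2 = (0, 3, -3), v2 = (0, 1, 3) (multiplying out reproduces the displayed K). The nonzero eigenvalues of U V^T coincide with those of the 2 x 2 matrix G = V^T U = [[v1·u1, v1·u2], [v2·u1, v2·u2]] = [[-11, 6], [2, -6]], and by the Sylvester determinant identity det(I_3 - U V^T) = det(I_2 - V^T U) = det([[12, -6], [-2, 7]]) = (12)(7) - (-6)(-2) = 72. (Direct check: I - K =
[[10, -3, 3],
 [-3, -1, -10],
 [3, 2, 11]]
has determinant 72.) The finite-dimensional Fredholm alternative says: either (I - K) is invertible, or ker(I - K) ≠ {0} and then range(I - K) = ker((I - K)^*)^⊥, with dim ker(I - K) = dim ker((I - K)^*). Since det(I - K) ≠ 0, 1 is not an eigenvalue of K and ker(I - K) = {0}, so we are in the first case: for every y there is a unique x = (I - K)^(-1) y. (Explicitly, by the Woodbury identity, (I - U V^T)^(-1) = I + U (I_2 - G)^(-1) V^T.)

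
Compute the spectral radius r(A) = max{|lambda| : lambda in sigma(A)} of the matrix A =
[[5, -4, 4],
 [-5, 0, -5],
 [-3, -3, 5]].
r(A) ≈ 7.0469

The eigenvalues of A are the roots of its characteristic polynomial. With M = A (coefficients from the trace, the sum of principal 2x2 minors, and det A):
  p(λ) = det(λ I - M) = λ^3 - 10λ^2 + 2λ + 175.
No integer candidate from the rational root theorem (±divisors of 175) is a root, so the roots are irrational. The cubic discriminant is Δ = -189507 < 0, so there is one real root and a complex-conjugate pair. p(-4) = -57 and p(-3) = 52 have opposite signs, so a root lies in (-4, -3); Newton's method refines it to λ ≈ -3.524. Dividing out (λ - (-3.524)) leaves approximately λ^2 - 13.524λ + 49.6591. For λ^2 - 13.524λ + 49.6591 the discriminant is -15.7369. It is negative, so the remaining roots are the complex-conjugate pair λ ≈ 6.762 ± 1.9835i. Their product equals the constant term, so |λ|^2 ≈ 49.6591 and |λ| ≈ 7.0469.
Thus the eigenvalues (to 4 decimals) are -3.524 (modulus 3.524); 6.762 ± 1.9835i (modulus 7.0469). The spectral radius is the largest modulus: r(A) ≈ 7.0469. (Cross-check: r(A) ≤ ||A||_2 ≈ 10.2311; equality holds whenever A is normal, though it can also hold for some non-normal A.)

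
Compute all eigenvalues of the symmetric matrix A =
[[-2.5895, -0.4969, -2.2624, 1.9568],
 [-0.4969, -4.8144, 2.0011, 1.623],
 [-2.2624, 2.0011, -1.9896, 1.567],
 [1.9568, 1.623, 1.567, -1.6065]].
sigma(A) ≈ {-6, 0, 1} (-6 with multiplicity 2)

A is real symmetric, so its spectrum consists of real eigenvalues. Expanding the characteristic polynomial of the displayed matrix gives
  det(λ I - A) = p(λ) = λ^4 + (11)λ^3 + (24)λ^2 + (-36)λ + (0).
Solving p(λ) = 0 yields eigenvalues ≈ -6, -6, 0, 1. (A is shown rounded to 4 decimals, so these recover the underlying integer eigenvalues to within that precision.)
Verification: the trace of A = -11 equals the sum of eigenvalues -11, and det(A) ≈ 0.0006 matches the eigenvalue product 0.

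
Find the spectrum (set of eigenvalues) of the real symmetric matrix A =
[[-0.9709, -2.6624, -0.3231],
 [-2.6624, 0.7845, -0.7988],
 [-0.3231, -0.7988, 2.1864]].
sigma(A) ≈ {-3, 2, 3}

A is real symmetric, so its spectrum consists of real eigenvalues. Expanding the characteristic polynomial of the displayed matrix gives
  det(λ I - A) = p(λ) = λ^3 + (-2)λ^2 + (-9)λ + (18).
Solving p(λ) = 0 yields eigenvalues ≈ -3, 2, 3. (A is shown rounded to 4 decimals, so these recover the underlying integer eigenvalues to within that precision.)
Verification: the trace of A = 2 equals the sum of eigenvalues 2, and det(A) ≈ -18.0000 matches the eigenvalue product -18.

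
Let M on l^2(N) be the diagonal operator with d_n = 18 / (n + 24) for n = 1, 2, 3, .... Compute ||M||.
||M|| = 18/25 (attained at n = 1)

For M diagonal, ||M|| = sup_n |d_n| = sup_n 18/(n + 24). This is positive and strictly decreasing in n, so the supremum is attained at n = 1: d_1 = 18/(1 + 24) = 18/25. Hence ||M|| = 18/25.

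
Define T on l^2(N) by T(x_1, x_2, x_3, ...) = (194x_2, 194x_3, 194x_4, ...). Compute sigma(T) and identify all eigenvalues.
sigma(T) = closed disk {z in C : |z| ≤ 194}; sigma_p(T) = open disk {z in C : |z| < 194}

Note T = 194·V where V is the unit left shift (V x)_k = x_{k+1}; so sigma(T) = 194·sigma(V) and ||T|| = 194||V||. ||T x||^2 = 37636sum_{k≥2} |x_k|^2 ≤ 37636||x||^2, with equality on {x : x_1 = 0}, so ||T|| = 194. For any lambda with |lambda| < 194, set r = lambda/194 (|r| < 1); the vector x = (1, r, r^2, ...) is in l^2 and satisfies T x = 194(r, r^2, ...) = lambda x, so lambda is an eigenvalue. On the boundary |lambda| = 194 the geometric series diverges, so no l^2 eigenvector exists, but these lambda lie in the approximate point spectrum. Hence sigma(T) is the closed disk of radius 194 and sigma_p(T) is the open disk.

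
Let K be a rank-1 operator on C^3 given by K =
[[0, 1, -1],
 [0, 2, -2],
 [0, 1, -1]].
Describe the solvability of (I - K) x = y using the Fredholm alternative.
(I - K) is singular (det(I - K) = 0, i.e. 1 ∈ sigma(K)). (I - K) x = y is solvable iff y ⊥ ker((I - K)^*) = span{(0, 1, -1)}, i.e. iff y_2 - y_3 = 0. When solvable, the solutions are x = y + c·(1, 2, 1), c arbitrary (ker(I - K) = span{(1, 2, 1)}, dimension 1).

K has rank 1, so it is an outer product K = u v^T: every row of K is a multiple of one row vector. Reading off the entries, u = (1, 2, 1) and v = (0, 1, -1) (row i of K equals u_i·v^T). A rank-one matrix u v^T satisfies K u = u (v·u) and kills the (2)-dimensional subspace v^⊥, so its characteristic polynomial is lambda^2 (lambda - v·u) with v·u = tr K = 1. Hence the eigenvalues of I - K are 1 (multiplicity 2) and 1 - (1) = 0, so det(I - K) = 0. (Direct check: I - K =
[[1, -1, 1],
 [0, -1, 2],
 [0, -1, 2]]
has determinant 0.) So 1 is an eigenvalue of K and (I - K) is not invertible. The finite-dimensional Fredholm alternative says: either (I - K) is invertible, or ker(I - K) ≠ {0} and then range(I - K) = ker((I - K)^*)^⊥, with dim ker(I - K) = dim ker((I - K)^*). We are in the second case, so we need both kernels. Kernel of I - K: (I - K) u = u - u (v·u) = u - u = 0, so ker(I - K) = span{u} = span{(1, 2, 1)} (it is exactly 1-dimensional because rank(I - K) = 2). Kernel of the adjoint: K is real, so (I - K)^* = I - K^T = I - v u^T, and (I - v u^T) v = v - v (u·v) = 0; hence ker((I - K)^*) = span{v} = span{(0, 1, -1)}. Therefore (I - K) x = y is solvable iff <y, v> = 0, i.e. iff y_2 - y_3 = 0. When this holds, K y = u (v·y) = 0, so (I - K) y = y and x = y is a particular solution; the full solution set is the line x = y + c·u = y + c·(1, 2, 1), c ∈ C.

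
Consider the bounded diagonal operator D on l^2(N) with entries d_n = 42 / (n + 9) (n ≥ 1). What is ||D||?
||D|| = 21/5 (attained at n = 1)

For D diagonal, ||D|| = sup_n |d_n| = sup_n 42/(n + 9). This is positive and strictly decreasing in n, so the supremum is attained at n = 1: d_1 = 42/(1 + 9) = 21/5. Hence ||D|| = 21/5.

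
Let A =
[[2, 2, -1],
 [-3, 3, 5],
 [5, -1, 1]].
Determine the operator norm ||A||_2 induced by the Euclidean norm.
||A||_2 ≈ 7.19 (= sqrt(largest eigenvalue of A^T A))

||A||_2 = sigma_max(A) = sqrt(lambda_max(A^T A)). Form the symmetric matrix M = A^T A =
[[38, -10, -12],
 [-10, 14, 12],
 [-12, 12, 27]].
Its characteristic polynomial (trace, sum of principal 2x2 minors, determinant of M give the coefficients) is
  p(λ) = det(λ I - M) = λ^3 - 79λ^2 + 1548λ - 7056.
No integer candidate from the rational root theorem (±divisors of 7056) is a root, so the roots are irrational. The cubic discriminant is Δ = 389695824 > 0, so there are three distinct real roots. p(6) = -396 and p(7) = 252 have opposite signs, so a root lies in (6, 7); Newton's method refines it to λ ≈ 6.5889. p(20) = 304 and p(21) = -126 have opposite signs, so a root lies in (20, 21); Newton's method refines it to λ ≈ 20.7152. p(51) = -936 and p(52) = 432 have opposite signs, so a root lies in (51, 52); Newton's method refines it to λ ≈ 51.6959. Check (Vieta): the three roots sum to 79, matching tr M = 79.
So the eigenvalues of A^T A are ≈ 6.5889, 20.7152, 51.6959 (all ≥ 0, as they must be for A^T A). The largest is λ_max ≈ 51.6959, hence ||A||_2 = sqrt(λ_max) ≈ 7.19.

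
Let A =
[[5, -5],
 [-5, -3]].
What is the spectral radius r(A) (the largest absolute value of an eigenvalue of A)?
r(A) = (2 + sqrt(164))/2 ≈ 7.4031

The eigenvalues of A are the roots of its characteristic polynomial. With M = A (coefficients from the trace and determinant):
  p(λ) = det(λ I - M) = λ^2 - 2λ - 40.
For λ^2 - 2λ - 40 the discriminant is 164. It is nonnegative but not a perfect square, so the roots are real and irrational: λ = (2 ± sqrt(164))/2 ≈ 7.4031, -5.4031.
Thus the eigenvalues (to 4 decimals) are 7.4031 (modulus 7.4031); -5.4031 (modulus 5.4031). The spectral radius is the largest modulus: r(A) = (2 + sqrt(164))/2 ≈ 7.4031. (Cross-check: r(A) ≤ ||A||_2 ≈ 7.4031; equality holds whenever A is normal, though it can also hold for some non-normal A.)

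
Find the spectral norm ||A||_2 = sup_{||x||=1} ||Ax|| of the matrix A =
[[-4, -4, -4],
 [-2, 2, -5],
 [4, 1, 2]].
||A||_2 ≈ 8.9181 (= sqrt(largest eigenvalue of A^T A))

||A||_2 = sigma_max(A) = sqrt(lambda_max(A^T A)). Form the symmetric matrix M = A^T A =
[[36, 16, 34],
 [16, 21, 8],
 [34, 8, 45]].
Its characteristic polynomial (trace, sum of principal 2x2 minors, determinant of M give the coefficients) is
  p(λ) = det(λ I - M) = λ^3 - 102λ^2 + 1845λ - 4624.
No integer candidate from the rational root theorem (±divisors of 4624) is a root, so the roots are irrational. The cubic discriminant is Δ = 5751801360 > 0, so there are three distinct real roots. p(2) = -1334 and p(3) = 20 have opposite signs, so a root lies in (2, 3); Newton's method refines it to λ ≈ 2.9841. p(19) = 468 and p(20) = -524 have opposite signs, so a root lies in (19, 20); Newton's method refines it to λ ≈ 19.4827. p(79) = -2412 and p(80) = 2176 have opposite signs, so a root lies in (79, 80); Newton's method refines it to λ ≈ 79.5331. Check (Vieta): the three roots sum to 102, matching tr M = 102.
So the eigenvalues of A^T A are ≈ 2.9841, 19.4827, 79.5331 (all ≥ 0, as they must be for A^T A). The largest is λ_max ≈ 79.5331, hence ||A||_2 = sqrt(λ_max) ≈ 8.9181.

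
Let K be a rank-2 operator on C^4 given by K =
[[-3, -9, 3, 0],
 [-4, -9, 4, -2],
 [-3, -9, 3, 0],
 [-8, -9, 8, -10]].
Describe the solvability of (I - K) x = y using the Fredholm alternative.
(I - K) is invertible (det(I - K) = 92 ≠ 0), so for every y in C^4 the equation (I - K) x = y has a unique solution.

K has rank 2 and factors as K = U V^T = u1 v1^T + u2 v2^T with u1 = (-3, -3, -3, -3), v1 = (2, 3, -2, 2), u2 = (-3, -2, -3, 2), v2 = (-1, 0, 1, -2) (multiplying out reproduces the displayed K). The nonzero eigenvalues of U V^T coincide with those of the 2 x 2 matrix G = V^T U = [[v1·u1, v1·u2], [v2·u1, v2·u2]] = [[-15, -2], [6, -4]], and by the Sylvester determinant identity det(I_4 - U V^T) = det(I_2 - V^T U) = det([[16, 2], [-6, 5]]) = (16)(5) - (2)(-6) = 92. (Direct check: I - K =
[[4, 9, -3, 0],
 [4, 10, -4, 2],
 [3, 9, -2, 0],
 [8, 9, -8, 11]]
has determinant 92.) The finite-dimensional Fredholm alternative says: either (I - K) is invertible, or ker(I - K) ≠ {0} and then range(I - K) = ker((I - K)^*)^⊥, with dim ker(I - K) = dim ker((I - K)^*). Since det(I - K) ≠ 0, 1 is not an eigenvalue of K and ker(I - K) = {0}, so we are in the first case: for every y there is a unique x = (I - K)^(-1) y. (Explicitly, by the Woodbury identity, (I - U V^T)^(-1) = I + U (I_2 - G)^(-1) V^T.)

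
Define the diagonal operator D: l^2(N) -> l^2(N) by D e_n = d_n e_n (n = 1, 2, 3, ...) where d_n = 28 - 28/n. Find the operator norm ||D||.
||D|| = 28

For a diagonal operator on l^2 with entries d_n, ||D|| = sup_n |d_n|. Here d_1 = 0, d_2 = 14, ..., and d_n = 28 - 28/n increases monotonically toward 28. All terms lie in [0, 28), so |d_n| = d_n and the supremum is the limit 28, which is not attained by any individual d_n. Hence ||D|| = 28.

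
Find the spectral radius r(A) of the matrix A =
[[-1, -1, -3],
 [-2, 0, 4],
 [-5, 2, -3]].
r(A) ≈ 6.3279

The eigenvalues of A are the roots of its characteristic polynomial. With M = A (coefficients from the trace, the sum of principal 2x2 minors, and det A):
  p(λ) = det(λ I - M) = λ^3 + 4λ^2 - 22λ - 46.
No integer candidate from the rational root theorem (±divisors of 46) is a root, so the roots are irrational. The cubic discriminant is Δ = 77844 > 0, so there are three distinct real roots. p(-7) = -39 and p(-6) = 14 have opposite signs, so a root lies in (-7, -6); Newton's method refines it to λ ≈ -6.3279. p(-2) = 6 and p(-1) = -21 have opposite signs, so a root lies in (-2, -1); Newton's method refines it to λ ≈ -1.7728. p(4) = -6 and p(5) = 69 have opposite signs, so a root lies in (4, 5); Newton's method refines it to λ ≈ 4.1006. Check (Vieta): the three roots sum to -4, matching tr M = -4.
Thus the eigenvalues (to 4 decimals) are -6.3279 (modulus 6.3279); -1.7728 (modulus 1.7728); 4.1006 (modulus 4.1006). The spectral radius is the largest modulus: r(A) ≈ 6.3279. (Cross-check: r(A) ≤ ||A||_2 ≈ 6.6261; equality holds whenever A is normal, though it can also hold for some non-normal A.)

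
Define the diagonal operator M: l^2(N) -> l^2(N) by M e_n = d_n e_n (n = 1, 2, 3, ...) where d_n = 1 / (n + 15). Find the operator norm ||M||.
||M|| = 1/16 (attained at n = 1)

For M diagonal, ||M|| = sup_n |d_n| = sup_n 1/(n + 15). This is positive and strictly decreasing in n, so the supremum is attained at n = 1: d_1 = 1/(1 + 15) = 1/16. Hence ||M|| = 1/16.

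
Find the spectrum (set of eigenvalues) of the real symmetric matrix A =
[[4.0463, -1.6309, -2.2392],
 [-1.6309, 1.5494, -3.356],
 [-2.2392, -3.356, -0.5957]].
sigma(A) ≈ {-4, 4, 5}

A is real symmetric, so its spectrum consists of real eigenvalues. Expanding the characteristic polynomial of the displayed matrix gives
  det(λ I - A) = p(λ) = λ^3 + (-5)λ^2 + (-16)λ + (80.0029).
Solving p(λ) = 0 yields eigenvalues ≈ -4, 4, 5. (A is shown rounded to 4 decimals, so these recover the underlying integer eigenvalues to within that precision.)
Verification: the trace of A = 5 equals the sum of eigenvalues 5, and det(A) ≈ -80.0029 matches the eigenvalue product -80.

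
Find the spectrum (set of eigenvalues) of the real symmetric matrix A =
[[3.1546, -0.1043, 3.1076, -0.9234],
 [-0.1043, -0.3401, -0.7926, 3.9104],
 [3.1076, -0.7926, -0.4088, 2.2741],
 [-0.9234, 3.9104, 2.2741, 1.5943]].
sigma(A) ≈ {-5, -1, 5} (5 with multiplicity 2)

A is real symmetric, so its spectrum consists of real eigenvalues. Expanding the characteristic polynomial of the displayed matrix gives
  det(λ I - A) = p(λ) = λ^4 + (-4)λ^3 + (-30)λ^2 + (99.9988)λ + (125).
Solving p(λ) = 0 yields eigenvalues ≈ -5, -1, 5, 5. (A is shown rounded to 4 decimals, so these recover the underlying integer eigenvalues to within that precision.)
Verification: the trace of A = 4 equals the sum of eigenvalues 4, and det(A) ≈ 124.9995 matches the eigenvalue product 125.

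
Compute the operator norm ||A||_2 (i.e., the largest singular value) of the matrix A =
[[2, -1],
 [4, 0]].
||A||_2 = sqrt((21 + sqrt(377))/2) ≈ 4.4954 (= sqrt(largest eigenvalue of A^T A))

||A||_2 = sigma_max(A) = sqrt(lambda_max(A^T A)). Form the symmetric matrix M = A^T A =
[[20, -2],
 [-2, 1]].
Its characteristic polynomial (trace, determinant of M give the coefficients) is
  p(λ) = det(λ I - M) = λ^2 - 21λ + 16.
For λ^2 - 21λ + 16 the discriminant is 377. It is nonnegative but not a perfect square, so the roots are real and irrational: λ = (21 ± sqrt(377))/2 ≈ 20.2082, 0.7918.
So the eigenvalues of A^T A are ≈ 0.7918, 20.2082 (all ≥ 0, as they must be for A^T A). The largest is λ_max = (21 + sqrt(377))/2 ≈ 20.2082, hence ||A||_2 = sqrt(λ_max) = sqrt((21 + sqrt(377))/2) ≈ 4.4954.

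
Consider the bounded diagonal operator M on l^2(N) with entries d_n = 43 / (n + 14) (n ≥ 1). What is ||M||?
||M|| = 43/15 (attained at n = 1)

For M diagonal, ||M|| = sup_n |d_n| = sup_n 43/(n + 14). This is positive and strictly decreasing in n, so the supremum is attained at n = 1: d_1 = 43/(1 + 14) = 43/15. Hence ||M|| = 43/15.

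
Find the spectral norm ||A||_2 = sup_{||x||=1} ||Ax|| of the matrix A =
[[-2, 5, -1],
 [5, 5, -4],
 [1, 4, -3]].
||A||_2 ≈ 9.941 (= sqrt(largest eigenvalue of A^T A))

||A||_2 = sigma_max(A) = sqrt(lambda_max(A^T A)). Form the symmetric matrix M = A^T A =
[[30, 19, -21],
 [19, 66, -37],
 [-21, -37, 26]].
Its characteristic polynomial (trace, sum of principal 2x2 minors, determinant of M give the coefficients) is
  p(λ) = det(λ I - M) = λ^3 - 122λ^2 + 2305λ - 1444.
No integer candidate from the rational root theorem (±divisors of 1444) is a root, so the roots are irrational. The cubic discriminant is Δ = 26857547200 > 0, so there are three distinct real roots. p(0) = -1444 and p(1) = 740 have opposite signs, so a root lies in (0, 1); Newton's method refines it to λ ≈ 0.6486. p(22) = 866 and p(23) = -800 have opposite signs, so a root lies in (22, 23); Newton's method refines it to λ ≈ 22.528. p(98) = -6050 and p(99) = 1328 have opposite signs, so a root lies in (98, 99); Newton's method refines it to λ ≈ 98.8234. Check (Vieta): the three roots sum to 122, matching tr M = 122.
So the eigenvalues of A^T A are ≈ 0.6486, 22.528, 98.8234 (all ≥ 0, as they must be for A^T A). The largest is λ_max ≈ 98.8234, hence ||A||_2 = sqrt(λ_max) ≈ 9.941.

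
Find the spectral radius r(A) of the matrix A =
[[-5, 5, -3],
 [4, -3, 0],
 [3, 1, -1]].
r(A) ≈ 8.0331

The eigenvalues of A are the roots of its characteristic polynomial. With M = A (coefficients from the trace, the sum of principal 2x2 minors, and det A):
  p(λ) = det(λ I - M) = λ^3 + 9λ^2 + 12λ + 34.
No integer candidate from the rational root theorem (±divisors of 34) is a root, so the roots are irrational. The cubic discriminant is Δ = -59508 < 0, so there is one real root and a complex-conjugate pair. p(-9) = -74 and p(-8) = 2 have opposite signs, so a root lies in (-9, -8); Newton's method refines it to λ ≈ -8.0331. Dividing out (λ - (-8.0331)) leaves approximately λ^2 + 0.9669λ + 4.2325. For λ^2 + 0.9669λ + 4.2325 the discriminant is -15.9951. It is negative, so the remaining roots are the complex-conjugate pair λ ≈ -0.4835 ± 1.9997i. Their product equals the constant term, so |λ|^2 ≈ 4.2325 and |λ| ≈ 2.0573.
Thus the eigenvalues (to 4 decimals) are -8.0331 (modulus 8.0331); -0.4835 ± 1.9997i (modulus 2.0573). The spectral radius is the largest modulus: r(A) ≈ 8.0331. (Cross-check: r(A) ≤ ||A||_2 ≈ 9.0839; equality holds whenever A is normal, though it can also hold for some non-normal A.)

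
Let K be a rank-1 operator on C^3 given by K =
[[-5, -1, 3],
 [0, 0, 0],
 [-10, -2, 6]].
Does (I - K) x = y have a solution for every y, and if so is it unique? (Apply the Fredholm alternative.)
(I - K) is singular (det(I - K) = 0, i.e. 1 ∈ sigma(K)). (I - K) x = y is solvable iff y ⊥ ker((I - K)^*) = span{(-5, -1, 3)}, i.e. iff -5y_1 - y_2 + 3y_3 = 0. When solvable, the solutions are x = y + c·(1, 0, 2), c arbitrary (ker(I - K) = span{(1, 0, 2)}, dimension 1).

K has rank 1, so it is an outer product K = u v^T: every row of K is a multiple of one row vector. Reading off the entries, u = (1, 0, 2) and v = (-5, -1, 3) (row i of K equals u_i·v^T). A rank-one matrix u v^T satisfies K u = u (v·u) and kills the (2)-dimensional subspace v^⊥, so its characteristic polynomial is lambda^2 (lambda - v·u) with v·u = tr K = 1. Hence the eigenvalues of I - K are 1 (multiplicity 2) and 1 - (1) = 0, so det(I - K) = 0. (Direct check: I - K =
[[6, 1, -3],
 [0, 1, 0],
 [10, 2, -5]]
has determinant 0.) So 1 is an eigenvalue of K and (I - K) is not invertible. The finite-dimensional Fredholm alternative says: either (I - K) is invertible, or ker(I - K) ≠ {0} and then range(I - K) = ker((I - K)^*)^⊥, with dim ker(I - K) = dim ker((I - K)^*). We are in the second case, so we need both kernels. Kernel of I - K: (I - K) u = u - u (v·u) = u - u = 0, so ker(I - K) = span{u} = span{(1, 0, 2)} (it is exactly 1-dimensional because rank(I - K) = 2). Kernel of the adjoint: K is real, so (I - K)^* = I - K^T = I - v u^T, and (I - v u^T) v = v - v (u·v) = 0; hence ker((I - K)^*) = span{v} = span{(-5, -1, 3)}. Therefore (I - K) x = y is solvable iff <y, v> = 0, i.e. iff -5y_1 - y_2 + 3y_3 = 0. When this holds, K y = u (v·y) = 0, so (I - K) y = y and x = y is a particular solution; the full solution set is the line x = y + c·u = y + c·(1, 0, 2), c ∈ C.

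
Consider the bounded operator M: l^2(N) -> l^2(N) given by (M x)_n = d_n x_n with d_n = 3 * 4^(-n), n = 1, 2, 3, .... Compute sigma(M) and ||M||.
sigma(M) = {3 * 4^(-n) : n ≥ 1} ∪ {0}; ||M|| = 3/4

A bounded diagonal operator on l^2 with diagonal entries d_n has spectrum equal to the closure of {d_n : n ≥ 1}: every d_n is an eigenvalue (with eigenvector e_n), so {d_n} ⊂ sigma(M); the spectrum is closed, so its closure is too; and for lambda not in the closure, (M - lambda I) has bounded inverse (the diagonal entries 1/(d_n - lambda) are bounded). For our sequence d_n = 3 * 4^(-n), n = 1, 2, 3, ...:
  - {d_n} = {3 * 4^(-n) : n ≥ 1}; the only limit point is 0
  - closure = {3 * 4^(-n) : n ≥ 1} ∪ {0}
For the norm: a diagonal operator has ||M|| = sup_n |d_n|. Here d_n = 3 * 4^(-n) is positive and decreasing, so sup_n |d_n| = d_1 = 3/4. So ||M|| = 3/4.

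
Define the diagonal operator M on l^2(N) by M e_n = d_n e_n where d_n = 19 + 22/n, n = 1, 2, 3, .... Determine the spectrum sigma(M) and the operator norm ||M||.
sigma(M) = {19 + 22/n : n ≥ 1} ∪ {19}; ||M|| = 41

A bounded diagonal operator on l^2 with diagonal entries d_n has spectrum equal to the closure of {d_n : n ≥ 1}: every d_n is an eigenvalue (with eigenvector e_n), so {d_n} ⊂ sigma(M); the spectrum is closed, so its closure is too; and for lambda not in the closure, (M - lambda I) has bounded inverse (the diagonal entries 1/(d_n - lambda) are bounded). For our sequence d_n = 19 + 22/n, n = 1, 2, 3, ...:
  - {d_n} = {19 + 22/n : n ≥ 1}; the only limit point is 19
  - closure = {19 + 22/n : n ≥ 1} ∪ {19}
For the norm: a diagonal operator has ||M|| = sup_n |d_n|. Here d_n = 19 + 22/n is positive and decreasing, so sup_n |d_n| = d_1 = 19 + 22 = 41. So ||M|| = 41.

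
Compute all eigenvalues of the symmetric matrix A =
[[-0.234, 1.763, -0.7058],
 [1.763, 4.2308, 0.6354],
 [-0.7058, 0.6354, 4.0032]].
sigma(A) ≈ {-1, 4, 5}

A is real symmetric, so its spectrum consists of real eigenvalues. Expanding the characteristic polynomial of the displayed matrix gives
  det(λ I - A) = p(λ) = λ^3 + (-8)λ^2 + (11)λ + (20).
Solving p(λ) = 0 yields eigenvalues ≈ -1, 4, 5. (A is shown rounded to 4 decimals, so these recover the underlying integer eigenvalues to within that precision.)
Verification: the trace of A = 8 equals the sum of eigenvalues 8, and det(A) ≈ -20.0002 matches the eigenvalue product -20.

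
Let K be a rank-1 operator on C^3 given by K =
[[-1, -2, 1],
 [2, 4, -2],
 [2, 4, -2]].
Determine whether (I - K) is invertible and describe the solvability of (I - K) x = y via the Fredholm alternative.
(I - K) is singular (det(I - K) = 0, i.e. 1 ∈ sigma(K)). (I - K) x = y is solvable iff y ⊥ ker((I - K)^*) = span{(-1, -2, 1)}, i.e. iff -y_1 - 2y_2 + y_3 = 0. When solvable, the solutions are x = y + c·(1, -2, -2), c arbitrary (ker(I - K) = span{(1, -2, -2)}, dimension 1).

K has rank 1, so it is an outer product K = u v^T: every row of K is a multiple of one row vector. Reading off the entries, u = (1, -2, -2) and v = (-1, -2, 1) (row i of K equals u_i·v^T). A rank-one matrix u v^T satisfies K u = u (v·u) and kills the (2)-dimensional subspace v^⊥, so its characteristic polynomial is lambda^2 (lambda - v·u) with v·u = tr K = 1. Hence the eigenvalues of I - K are 1 (multiplicity 2) and 1 - (1) = 0, so det(I - K) = 0. (Direct check: I - K =
[[2, 2, -1],
 [-2, -3, 2],
 [-2, -4, 3]]
has determinant 0.) So 1 is an eigenvalue of K and (I - K) is not invertible. The finite-dimensional Fredholm alternative says: either (I - K) is invertible, or ker(I - K) ≠ {0} and then range(I - K) = ker((I - K)^*)^⊥, with dim ker(I - K) = dim ker((I - K)^*). We are in the second case, so we need both kernels. Kernel of I - K: (I - K) u = u - u (v·u) = u - u = 0, so ker(I - K) = span{u} = span{(1, -2, -2)} (it is exactly 1-dimensional because rank(I - K) = 2). Kernel of the adjoint: K is real, so (I - K)^* = I - K^T = I - v u^T, and (I - v u^T) v = v - v (u·v) = 0; hence ker((I - K)^*) = span{v} = span{(-1, -2, 1)}. Therefore (I - K) x = y is solvable iff <y, v> = 0, i.e. iff -y_1 - 2y_2 + y_3 = 0. When this holds, K y = u (v·y) = 0, so (I - K) y = y and x = y is a particular solution; the full solution set is the line x = y + c·u = y + c·(1, -2, -2), c ∈ C.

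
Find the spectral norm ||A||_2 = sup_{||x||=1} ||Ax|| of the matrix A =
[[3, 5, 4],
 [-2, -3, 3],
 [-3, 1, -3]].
||A||_2 ≈ 7.6037 (= sqrt(largest eigenvalue of A^T A))

||A||_2 = sigma_max(A) = sqrt(lambda_max(A^T A)). Form the symmetric matrix M = A^T A =
[[22, 18, 15],
 [18, 35, 8],
 [15, 8, 34]].
Its characteristic polynomial (trace, sum of principal 2x2 minors, determinant of M give the coefficients) is
  p(λ) = det(λ I - M) = λ^3 - 91λ^2 + 2095λ - 10201.
No integer candidate from the rational root theorem (±divisors of 10201) is a root, so the roots are irrational. The cubic discriminant is Δ = 1012998224 > 0, so there are three distinct real roots. p(6) = -691 and p(7) = 348 have opposite signs, so a root lies in (6, 7); Newton's method refines it to λ ≈ 6.6494. p(26) = 329 and p(27) = -292 have opposite signs, so a root lies in (26, 27); Newton's method refines it to λ ≈ 26.5344. p(57) = -1252 and p(58) = 297 have opposite signs, so a root lies in (57, 58); Newton's method refines it to λ ≈ 57.8162. Check (Vieta): the three roots sum to 91, matching tr M = 91.
So the eigenvalues of A^T A are ≈ 6.6494, 26.5344, 57.8162 (all ≥ 0, as they must be for A^T A). The largest is λ_max ≈ 57.8162, hence ||A||_2 = sqrt(λ_max) ≈ 7.6037.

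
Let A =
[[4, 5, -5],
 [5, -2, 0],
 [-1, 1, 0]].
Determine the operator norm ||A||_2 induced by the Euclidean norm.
||A||_2 ≈ 8.2788 (= sqrt(largest eigenvalue of A^T A))

||A||_2 = sigma_max(A) = sqrt(lambda_max(A^T A)). Form the symmetric matrix M = A^T A =
[[42, 9, -20],
 [9, 30, -25],
 [-20, -25, 25]].
Its characteristic polynomial (trace, sum of principal 2x2 minors, determinant of M give the coefficients) is
  p(λ) = det(λ I - M) = λ^3 - 97λ^2 + 1954λ - 225.
No integer candidate from the rational root theorem (±divisors of 225) is a root, so the roots are irrational. The cubic discriminant is Δ = 6027115113 > 0, so there are three distinct real roots. p(0) = -225 and p(1) = 1633 have opposite signs, so a root lies in (0, 1); Newton's method refines it to λ ≈ 0.1158. p(28) = 391 and p(29) = -747 have opposite signs, so a root lies in (28, 29); Newton's method refines it to λ ≈ 28.3459. p(68) = -1449 and p(69) = 1293 have opposite signs, so a root lies in (68, 69); Newton's method refines it to λ ≈ 68.5383. Check (Vieta): the three roots sum to 97, matching tr M = 97.
So the eigenvalues of A^T A are ≈ 0.1158, 28.3459, 68.5383 (all ≥ 0, as they must be for A^T A). The largest is λ_max ≈ 68.5383, hence ||A||_2 = sqrt(λ_max) ≈ 8.2788.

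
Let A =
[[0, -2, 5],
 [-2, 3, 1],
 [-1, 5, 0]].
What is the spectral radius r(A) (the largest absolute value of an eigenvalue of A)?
r(A) ≈ 3.455

The eigenvalues of A are the roots of its characteristic polynomial. With M = A (coefficients from the trace, the sum of principal 2x2 minors, and det A):
  p(λ) = det(λ I - M) = λ^3 - 3λ^2 - 4λ + 33.
No integer candidate from the rational root theorem (±divisors of 33) is a root, so the roots are irrational. The cubic discriminant is Δ = -18311 < 0, so there is one real root and a complex-conjugate pair. p(-3) = -9 and p(-2) = 21 have opposite signs, so a root lies in (-3, -2); Newton's method refines it to λ ≈ -2.7646. Dividing out (λ - (-2.7646)) leaves approximately λ^2 - 5.7646λ + 11.9367. For λ^2 - 5.7646λ + 11.9367 the discriminant is -14.5163. It is negative, so the remaining roots are the complex-conjugate pair λ ≈ 2.8823 ± 1.905i. Their product equals the constant term, so |λ|^2 ≈ 11.9367 and |λ| ≈ 3.455.
Thus the eigenvalues (to 4 decimals) are -2.7646 (modulus 2.7646); 2.8823 ± 1.905i (modulus 3.455). The spectral radius is the largest modulus: r(A) ≈ 3.455. (Cross-check: r(A) ≤ ||A||_2 ≈ 6.5966; equality holds whenever A is normal, though it can also hold for some non-normal A.)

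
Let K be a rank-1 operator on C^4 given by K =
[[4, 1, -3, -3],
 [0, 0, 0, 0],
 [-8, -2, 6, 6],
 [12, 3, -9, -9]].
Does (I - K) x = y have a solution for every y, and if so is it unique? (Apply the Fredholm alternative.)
(I - K) is singular (det(I - K) = 0, i.e. 1 ∈ sigma(K)). (I - K) x = y is solvable iff y ⊥ ker((I - K)^*) = span{(4, 1, -3, -3)}, i.e. iff 4y_1 + y_2 - 3y_3 - 3y_4 = 0. When solvable, the solutions are x = y + c·(1, 0, -2, 3), c arbitrary (ker(I - K) = span{(1, 0, -2, 3)}, dimension 1).

K has rank 1, so it is an outer product K = u v^T: every row of K is a multiple of one row vector. Reading off the entries, u = (1, 0, -2, 3) and v = (4, 1, -3, -3) (row i of K equals u_i·v^T). A rank-one matrix u v^T satisfies K u = u (v·u) and kills the (3)-dimensional subspace v^⊥, so its characteristic polynomial is lambda^3 (lambda - v·u) with v·u = tr K = 1. Hence the eigenvalues of I - K are 1 (multiplicity 3) and 1 - (1) = 0, so det(I - K) = 0. (Direct check: I - K =
[[-3, -1, 3, 3],
 [0, 1, 0, 0],
 [8, 2, -5, -6],
 [-12, -3, 9, 10]]
has determinant 0.) So 1 is an eigenvalue of K and (I - K) is not invertible. The finite-dimensional Fredholm alternative says: either (I - K) is invertible, or ker(I - K) ≠ {0} and then range(I - K) = ker((I - K)^*)^⊥, with dim ker(I - K) = dim ker((I - K)^*). We are in the second case, so we need both kernels. Kernel of I - K: (I - K) u = u - u (v·u) = u - u = 0, so ker(I - K) = span{u} = span{(1, 0, -2, 3)} (it is exactly 1-dimensional because rank(I - K) = 3). Kernel of the adjoint: K is real, so (I - K)^* = I - K^T = I - v u^T, and (I - v u^T) v = v - v (u·v) = 0; hence ker((I - K)^*) = span{v} = span{(4, 1, -3, -3)}. Therefore (I - K) x = y is solvable iff <y, v> = 0, i.e. iff 4y_1 + y_2 - 3y_3 - 3y_4 = 0. When this holds, K y = u (v·y) = 0, so (I - K) y = y and x = y is a particular solution; the full solution set is the line x = y + c·u = y + c·(1, 0, -2, 3), c ∈ C.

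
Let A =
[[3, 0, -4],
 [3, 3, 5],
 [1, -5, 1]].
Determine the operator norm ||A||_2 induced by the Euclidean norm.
||A||_2 ≈ 7.0551 (= sqrt(largest eigenvalue of A^T A))

||A||_2 = sigma_max(A) = sqrt(lambda_max(A^T A)). Form the symmetric matrix M = A^T A =
[[19, 4, 4],
 [4, 34, 10],
 [4, 10, 42]].
Its characteristic polynomial (trace, sum of principal 2x2 minors, determinant of M give the coefficients) is
  p(λ) = det(λ I - M) = λ^3 - 95λ^2 + 2740λ - 24336.
No integer candidate from the rational root theorem (±divisors of 24336) is a root, so the roots are irrational. The cubic discriminant is Δ = 45872208 > 0, so there are three distinct real roots. p(17) = -298 and p(18) = 36 have opposite signs, so a root lies in (17, 18); Newton's method refines it to λ ≈ 17.8788. p(27) = 72 and p(28) = -144 have opposite signs, so a root lies in (27, 28); Newton's method refines it to λ ≈ 27.3466. p(49) = -522 and p(50) = 164 have opposite signs, so a root lies in (49, 50); Newton's method refines it to λ ≈ 49.7746. Check (Vieta): the three roots sum to 95, matching tr M = 95.
So the eigenvalues of A^T A are ≈ 17.8788, 27.3466, 49.7746 (all ≥ 0, as they must be for A^T A). The largest is λ_max ≈ 49.7746, hence ||A||_2 = sqrt(λ_max) ≈ 7.0551.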